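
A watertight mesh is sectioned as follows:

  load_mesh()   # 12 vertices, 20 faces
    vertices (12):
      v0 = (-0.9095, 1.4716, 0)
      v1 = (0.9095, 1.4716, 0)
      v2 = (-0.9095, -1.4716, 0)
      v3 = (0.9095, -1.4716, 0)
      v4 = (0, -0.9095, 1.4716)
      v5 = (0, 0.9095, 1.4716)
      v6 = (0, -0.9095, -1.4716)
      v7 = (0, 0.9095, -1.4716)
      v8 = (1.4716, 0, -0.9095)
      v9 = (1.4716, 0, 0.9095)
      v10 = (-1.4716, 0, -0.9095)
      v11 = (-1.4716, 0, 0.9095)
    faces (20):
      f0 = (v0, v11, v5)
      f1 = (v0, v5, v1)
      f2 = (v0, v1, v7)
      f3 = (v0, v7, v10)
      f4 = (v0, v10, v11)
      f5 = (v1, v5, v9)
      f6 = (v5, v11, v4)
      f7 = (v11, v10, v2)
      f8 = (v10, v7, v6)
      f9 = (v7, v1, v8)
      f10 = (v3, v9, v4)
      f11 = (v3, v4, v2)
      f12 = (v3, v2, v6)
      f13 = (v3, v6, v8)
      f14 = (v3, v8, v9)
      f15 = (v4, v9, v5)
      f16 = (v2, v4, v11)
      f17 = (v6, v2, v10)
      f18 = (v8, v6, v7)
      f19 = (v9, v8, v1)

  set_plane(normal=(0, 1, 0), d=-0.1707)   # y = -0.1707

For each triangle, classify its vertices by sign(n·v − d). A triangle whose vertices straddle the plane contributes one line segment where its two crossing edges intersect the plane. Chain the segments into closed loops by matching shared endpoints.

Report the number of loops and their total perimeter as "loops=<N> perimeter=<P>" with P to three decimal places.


Straddling triangles (10 of 20):
  (v5,v11,v4) [++-] → (-1.1954, -0.1707, 1.015)–(0, -0.1707, 1.4716)  len=1.2796
  (v11,v10,v2) [++-] → (-1.4064, -0.1707, -0.804001)–(-1.4064, -0.1707, 0.804001)  len=1.6080
  (v10,v7,v6) [++-] → (0, -0.1707, -1.4716)–(-1.1954, -0.1707, -1.015)  len=1.2796
  (v3,v9,v4) [-+-] → (1.4064, -0.1707, 0.804001)–(1.1954, -0.1707, 1.015)  len=0.2984
  (v3,v6,v8) [--+] → (1.1954, -0.1707, -1.015)–(1.4064, -0.1707, -0.804001)  len=0.2984
  (v3,v8,v9) [-++] → (1.4064, -0.1707, -0.804001)–(1.4064, -0.1707, 0.804001)  len=1.6080
  (v4,v9,v5) [-++] → (1.1954, -0.1707, 1.015)–(0, -0.1707, 1.4716)  len=1.2796
  (v2,v4,v11) [--+] → (-1.1954, -0.1707, 1.015)–(-1.4064, -0.1707, 0.804001)  len=0.2984
  (v6,v2,v10) [--+] → (-1.4064, -0.1707, -0.804001)–(-1.1954, -0.1707, -1.015)  len=0.2984
  (v8,v6,v7) [+-+] → (1.1954, -0.1707, -1.015)–(0, -0.1707, -1.4716)  len=1.2796

Chained into 1 loop(s):
  loop 1: 10 segments, perimeter = 9.5281
Total perimeter = 9.528

loops=1 perimeter=9.528


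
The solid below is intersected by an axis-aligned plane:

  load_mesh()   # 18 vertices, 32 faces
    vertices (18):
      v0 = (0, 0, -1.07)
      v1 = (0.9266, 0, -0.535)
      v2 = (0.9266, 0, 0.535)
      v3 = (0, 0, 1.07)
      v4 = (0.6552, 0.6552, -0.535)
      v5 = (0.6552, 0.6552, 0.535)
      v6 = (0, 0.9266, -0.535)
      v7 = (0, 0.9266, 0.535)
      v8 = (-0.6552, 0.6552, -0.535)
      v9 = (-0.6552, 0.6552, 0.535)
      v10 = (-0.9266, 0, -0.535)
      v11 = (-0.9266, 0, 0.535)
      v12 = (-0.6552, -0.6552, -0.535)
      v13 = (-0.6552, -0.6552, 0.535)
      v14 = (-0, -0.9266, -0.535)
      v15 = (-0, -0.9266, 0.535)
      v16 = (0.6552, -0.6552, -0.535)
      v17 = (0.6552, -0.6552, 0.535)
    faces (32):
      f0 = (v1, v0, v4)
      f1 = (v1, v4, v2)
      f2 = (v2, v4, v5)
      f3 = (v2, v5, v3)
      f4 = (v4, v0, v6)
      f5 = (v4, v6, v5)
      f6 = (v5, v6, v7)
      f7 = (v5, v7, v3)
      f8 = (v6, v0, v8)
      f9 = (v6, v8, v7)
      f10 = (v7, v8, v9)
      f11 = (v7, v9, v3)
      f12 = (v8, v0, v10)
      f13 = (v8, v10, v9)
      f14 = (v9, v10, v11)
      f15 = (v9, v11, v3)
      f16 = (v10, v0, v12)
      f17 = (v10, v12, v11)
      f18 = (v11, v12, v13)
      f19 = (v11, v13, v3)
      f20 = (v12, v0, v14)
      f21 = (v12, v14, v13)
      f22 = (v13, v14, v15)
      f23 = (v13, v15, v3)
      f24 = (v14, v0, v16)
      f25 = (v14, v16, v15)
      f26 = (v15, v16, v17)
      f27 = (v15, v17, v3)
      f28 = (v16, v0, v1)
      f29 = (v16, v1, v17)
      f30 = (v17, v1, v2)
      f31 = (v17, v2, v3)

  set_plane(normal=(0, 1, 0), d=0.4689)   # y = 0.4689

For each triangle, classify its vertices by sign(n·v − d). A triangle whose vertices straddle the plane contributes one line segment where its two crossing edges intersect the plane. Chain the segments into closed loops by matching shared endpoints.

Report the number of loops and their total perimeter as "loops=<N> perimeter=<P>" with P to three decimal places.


Straddling triangles (12 of 32):
  (v1,v0,v4) [--+] → (0.4689, 0.4689, -0.687122)–(0.73237, 0.4689, -0.535)  len=0.3042
  (v1,v4,v2) [-+-] → (0.73237, 0.4689, -0.535)–(0.73237, 0.4689, -0.230755)  len=0.3042
  (v2,v4,v5) [-++] → (0.73237, 0.4689, -0.230755)–(0.73237, 0.4689, 0.535)  len=0.7658
  (v2,v5,v3) [-+-] → (0.73237, 0.4689, 0.535)–(0.4689, 0.4689, 0.687122)  len=0.3042
  (v4,v0,v6) [+-+] → (0.4689, 0.4689, -0.687122)–(0, 0.4689, -0.799267)  len=0.4821
  (v5,v7,v3) [++-] → (0, 0.4689, 0.799267)–(0.4689, 0.4689, 0.687122)  len=0.4821
  (v6,v0,v8) [+-+] → (0, 0.4689, -0.799267)–(-0.4689, 0.4689, -0.687122)  len=0.4821
  (v7,v9,v3) [++-] → (-0.4689, 0.4689, 0.687122)–(0, 0.4689, 0.799267)  len=0.4821
  (v8,v0,v10) [+--] → (-0.4689, 0.4689, -0.687122)–(-0.73237, 0.4689, -0.535)  len=0.3042
  (v8,v10,v9) [+-+] → (-0.73237, 0.4689, -0.535)–(-0.73237, 0.4689, 0.230755)  len=0.7658
  (v9,v10,v11) [+--] → (-0.73237, 0.4689, 0.230755)–(-0.73237, 0.4689, 0.535)  len=0.3042
  (v9,v11,v3) [+--] → (-0.73237, 0.4689, 0.535)–(-0.4689, 0.4689, 0.687122)  len=0.3042

Chained into 1 loop(s):
  loop 1: 12 segments, perimeter = 5.2854
Total perimeter = 5.285

loops=1 perimeter=5.285


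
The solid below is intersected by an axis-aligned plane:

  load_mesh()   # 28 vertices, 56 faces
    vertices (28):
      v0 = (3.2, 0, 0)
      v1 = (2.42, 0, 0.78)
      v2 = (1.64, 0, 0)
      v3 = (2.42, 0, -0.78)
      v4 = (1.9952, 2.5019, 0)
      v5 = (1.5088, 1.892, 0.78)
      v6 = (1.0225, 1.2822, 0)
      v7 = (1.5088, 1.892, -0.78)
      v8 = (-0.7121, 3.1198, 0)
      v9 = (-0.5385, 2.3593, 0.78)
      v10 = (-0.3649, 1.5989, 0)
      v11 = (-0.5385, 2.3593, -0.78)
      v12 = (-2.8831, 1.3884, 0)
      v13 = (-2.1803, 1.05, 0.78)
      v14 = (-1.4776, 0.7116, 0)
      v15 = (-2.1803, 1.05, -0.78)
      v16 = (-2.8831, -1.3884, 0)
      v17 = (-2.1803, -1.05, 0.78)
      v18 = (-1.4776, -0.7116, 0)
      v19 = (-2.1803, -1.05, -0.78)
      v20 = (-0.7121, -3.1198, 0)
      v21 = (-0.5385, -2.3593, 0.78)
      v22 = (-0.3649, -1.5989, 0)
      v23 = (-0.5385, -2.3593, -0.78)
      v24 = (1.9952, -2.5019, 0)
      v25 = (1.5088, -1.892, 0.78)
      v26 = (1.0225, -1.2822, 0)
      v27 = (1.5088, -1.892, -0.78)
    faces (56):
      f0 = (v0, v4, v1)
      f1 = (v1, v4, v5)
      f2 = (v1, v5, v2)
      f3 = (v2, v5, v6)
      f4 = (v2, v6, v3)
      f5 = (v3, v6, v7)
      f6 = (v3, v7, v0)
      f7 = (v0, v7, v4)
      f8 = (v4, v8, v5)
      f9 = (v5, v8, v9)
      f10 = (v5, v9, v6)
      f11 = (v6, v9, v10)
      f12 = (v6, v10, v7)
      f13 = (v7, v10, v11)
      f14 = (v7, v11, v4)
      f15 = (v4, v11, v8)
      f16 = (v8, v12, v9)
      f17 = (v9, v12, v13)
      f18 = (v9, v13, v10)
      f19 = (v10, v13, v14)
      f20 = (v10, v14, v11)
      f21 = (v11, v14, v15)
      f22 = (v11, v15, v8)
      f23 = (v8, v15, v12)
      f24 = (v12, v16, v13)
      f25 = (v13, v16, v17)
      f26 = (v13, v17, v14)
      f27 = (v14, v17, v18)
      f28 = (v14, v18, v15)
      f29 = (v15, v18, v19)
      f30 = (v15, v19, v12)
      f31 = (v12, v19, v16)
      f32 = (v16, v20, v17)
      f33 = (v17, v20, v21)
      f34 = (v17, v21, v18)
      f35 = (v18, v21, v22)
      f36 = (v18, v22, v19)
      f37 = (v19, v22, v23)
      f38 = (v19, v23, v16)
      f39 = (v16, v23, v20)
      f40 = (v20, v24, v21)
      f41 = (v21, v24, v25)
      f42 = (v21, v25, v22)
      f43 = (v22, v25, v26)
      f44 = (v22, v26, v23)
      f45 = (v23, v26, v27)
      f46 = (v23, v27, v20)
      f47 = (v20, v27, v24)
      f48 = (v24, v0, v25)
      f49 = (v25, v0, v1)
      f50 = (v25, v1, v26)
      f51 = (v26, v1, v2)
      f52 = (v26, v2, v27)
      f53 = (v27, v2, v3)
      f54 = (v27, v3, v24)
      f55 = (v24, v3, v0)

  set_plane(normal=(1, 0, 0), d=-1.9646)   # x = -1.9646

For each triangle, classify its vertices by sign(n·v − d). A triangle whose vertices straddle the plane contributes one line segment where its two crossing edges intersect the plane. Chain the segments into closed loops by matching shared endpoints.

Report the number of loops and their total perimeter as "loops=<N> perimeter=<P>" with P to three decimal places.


loops=1 perimeter=10.006

Straddling triangles (18 of 56):
  (v8,v12,v9) [+-+] → (-1.9646, 2.12092, 0)–(-1.9646, 1.76875, 0.305566)  len=0.4663
  (v9,v12,v13) [+--] → (-1.9646, 1.76875, 0.305566)–(-1.9646, 1.22202, 0.78)  len=0.7239
  (v9,v13,v10) [+-+] → (-1.9646, 1.22202, 0.78)–(-1.9646, 1.11522, 0.687323)  len=0.1414
  (v10,v13,v14) [+-+] → (-1.9646, 1.11522, 0.687323)–(-1.9646, 0.946125, 0.540572)  len=0.2239
  (v11,v14,v15) [++-] → (-1.9646, 0.946125, -0.540572)–(-1.9646, 1.22202, -0.78)  len=0.3653
  (v11,v15,v8) [+-+] → (-1.9646, 1.22202, -0.78)–(-1.9646, 1.35408, -0.665407)  len=0.1749
  (v8,v15,v12) [+--] → (-1.9646, 1.35408, -0.665407)–(-1.9646, 2.12092, 0)  len=1.0153
  (v13,v17,v14) [--+] → (-1.9646, -0.509261, 0.540572)–(-1.9646, 0.946125, 0.540572)  len=1.4554
  (v14,v17,v18) [+-+] → (-1.9646, -0.509261, 0.540572)–(-1.9646, -0.946125, 0.540572)  len=0.4369
  (v14,v18,v15) [++-] → (-1.9646, 0.509261, -0.540572)–(-1.9646, 0.946125, -0.540572)  len=0.4369
  (v15,v18,v19) [-+-] → (-1.9646, 0.509261, -0.540572)–(-1.9646, -0.946125, -0.540572)  len=1.4554
  (v16,v20,v17) [-+-] → (-1.9646, -2.12092, 0)–(-1.9646, -1.35408, 0.665407)  len=1.0153
  (v17,v20,v21) [-++] → (-1.9646, -1.35408, 0.665407)–(-1.9646, -1.22202, 0.78)  len=0.1749
  (v17,v21,v18) [-++] → (-1.9646, -1.22202, 0.78)–(-1.9646, -0.946125, 0.540572)  len=0.3653
  (v18,v22,v19) [++-] → (-1.9646, -1.11522, -0.687323)–(-1.9646, -0.946125, -0.540572)  len=0.2239
  (v19,v22,v23) [-++] → (-1.9646, -1.11522, -0.687323)–(-1.9646, -1.22202, -0.78)  len=0.1414
  (v19,v23,v16) [-+-] → (-1.9646, -1.22202, -0.78)–(-1.9646, -1.76875, -0.305566)  len=0.7239
  (v16,v23,v20) [-++] → (-1.9646, -1.76875, -0.305566)–(-1.9646, -2.12092, 0)  len=0.4663

Chained into 1 loop(s):
  loop 1: 18 segments, perimeter = 10.0062
Total perimeter = 10.006


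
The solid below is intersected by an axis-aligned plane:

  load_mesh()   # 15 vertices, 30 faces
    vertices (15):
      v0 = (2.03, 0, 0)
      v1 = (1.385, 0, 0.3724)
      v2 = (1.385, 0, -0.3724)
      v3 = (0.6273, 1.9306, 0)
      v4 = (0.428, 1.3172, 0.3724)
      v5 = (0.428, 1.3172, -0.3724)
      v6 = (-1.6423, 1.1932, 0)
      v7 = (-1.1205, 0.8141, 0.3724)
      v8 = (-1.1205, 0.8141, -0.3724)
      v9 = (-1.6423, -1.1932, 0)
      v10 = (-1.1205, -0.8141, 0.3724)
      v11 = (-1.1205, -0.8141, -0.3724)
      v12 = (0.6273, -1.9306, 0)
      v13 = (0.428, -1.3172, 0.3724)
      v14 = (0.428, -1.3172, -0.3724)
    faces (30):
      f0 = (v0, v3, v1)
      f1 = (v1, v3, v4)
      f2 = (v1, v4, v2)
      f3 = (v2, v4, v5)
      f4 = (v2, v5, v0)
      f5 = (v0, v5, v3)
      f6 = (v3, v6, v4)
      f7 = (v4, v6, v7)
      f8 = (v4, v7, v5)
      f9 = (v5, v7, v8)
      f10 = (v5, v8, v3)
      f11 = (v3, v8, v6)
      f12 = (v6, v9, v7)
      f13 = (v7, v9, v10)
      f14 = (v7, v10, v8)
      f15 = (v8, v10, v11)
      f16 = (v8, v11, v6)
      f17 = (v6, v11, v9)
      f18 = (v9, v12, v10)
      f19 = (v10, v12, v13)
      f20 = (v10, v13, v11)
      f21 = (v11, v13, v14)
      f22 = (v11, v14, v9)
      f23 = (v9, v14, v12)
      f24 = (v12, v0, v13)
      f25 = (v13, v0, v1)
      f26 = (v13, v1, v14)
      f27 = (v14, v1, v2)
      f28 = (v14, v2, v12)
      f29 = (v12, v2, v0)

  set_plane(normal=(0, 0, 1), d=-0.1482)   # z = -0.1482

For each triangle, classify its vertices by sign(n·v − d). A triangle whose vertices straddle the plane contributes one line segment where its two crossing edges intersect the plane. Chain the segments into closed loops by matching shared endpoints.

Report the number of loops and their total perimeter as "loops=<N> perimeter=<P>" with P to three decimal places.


loops=2 perimeter=18.564

Straddling triangles (20 of 30):
  (v1,v4,v2) [++-] → (1.09692, 0.396504, -0.1482)–(1.385, 0, -0.1482)  len=0.4901
  (v2,v4,v5) [-+-] → (1.09692, 0.396504, -0.1482)–(0.428, 1.3172, -0.1482)  len=1.1380
  (v2,v5,v0) [--+] → (1.39247, 0.524192, -0.1482)–(1.77332, 0, -0.1482)  len=0.6479
  (v0,v5,v3) [+-+] → (1.39247, 0.524192, -0.1482)–(0.547987, 1.68649, -0.1482)  len=1.4367
  (v4,v7,v5) [++-] → (-0.0381301, 1.16576, -0.1482)–(0.428, 1.3172, -0.1482)  len=0.4901
  (v5,v7,v8) [-+-] → (-0.0381301, 1.16576, -0.1482)–(-1.1205, 0.8141, -0.1482)  len=1.1381
  (v5,v8,v3) [--+] → (-0.0682531, 1.48628, -0.1482)–(0.547987, 1.68649, -0.1482)  len=0.6479
  (v3,v8,v6) [+-+] → (-0.0682531, 1.48628, -0.1482)–(-1.43464, 1.04233, -0.1482)  len=1.4367
  (v7,v10,v8) [++-] → (-1.1205, 0.323979, -0.1482)–(-1.1205, 0.8141, -0.1482)  len=0.4901
  (v8,v10,v11) [-+-] → (-1.1205, 0.323979, -0.1482)–(-1.1205, -0.8141, -0.1482)  len=1.1381
  (v8,v11,v6) [--+] → (-1.43464, 0.394377, -0.1482)–(-1.43464, 1.04233, -0.1482)  len=0.6480
  (v6,v11,v9) [+-+] → (-1.43464, 0.394377, -0.1482)–(-1.43464, -1.04233, -0.1482)  len=1.4367
  (v10,v13,v11) [++-] → (-0.65437, -0.965543, -0.1482)–(-1.1205, -0.8141, -0.1482)  len=0.4901
  (v11,v13,v14) [-+-] → (-0.65437, -0.965543, -0.1482)–(0.428, -1.3172, -0.1482)  len=1.1381
  (v11,v14,v9) [--+] → (-0.818405, -1.24255, -0.1482)–(-1.43464, -1.04233, -0.1482)  len=0.6479
  (v9,v14,v12) [+-+] → (-0.818405, -1.24255, -0.1482)–(0.547987, -1.68649, -0.1482)  len=1.4367
  (v13,v1,v14) [++-] → (0.716077, -0.920696, -0.1482)–(0.428, -1.3172, -0.1482)  len=0.4901
  (v14,v1,v2) [-+-] → (0.716077, -0.920696, -0.1482)–(1.385, 0, -0.1482)  len=1.1380
  (v14,v2,v12) [--+] → (0.928834, -1.1623, -0.1482)–(0.547987, -1.68649, -0.1482)  len=0.6479
  (v12,v2,v0) [+-+] → (0.928834, -1.1623, -0.1482)–(1.77332, 0, -0.1482)  len=1.4367

Chained into 2 loop(s):
  loop 1: 10 segments, perimeter = 8.1409
  loop 2: 10 segments, perimeter = 10.4232
Total perimeter = 18.564


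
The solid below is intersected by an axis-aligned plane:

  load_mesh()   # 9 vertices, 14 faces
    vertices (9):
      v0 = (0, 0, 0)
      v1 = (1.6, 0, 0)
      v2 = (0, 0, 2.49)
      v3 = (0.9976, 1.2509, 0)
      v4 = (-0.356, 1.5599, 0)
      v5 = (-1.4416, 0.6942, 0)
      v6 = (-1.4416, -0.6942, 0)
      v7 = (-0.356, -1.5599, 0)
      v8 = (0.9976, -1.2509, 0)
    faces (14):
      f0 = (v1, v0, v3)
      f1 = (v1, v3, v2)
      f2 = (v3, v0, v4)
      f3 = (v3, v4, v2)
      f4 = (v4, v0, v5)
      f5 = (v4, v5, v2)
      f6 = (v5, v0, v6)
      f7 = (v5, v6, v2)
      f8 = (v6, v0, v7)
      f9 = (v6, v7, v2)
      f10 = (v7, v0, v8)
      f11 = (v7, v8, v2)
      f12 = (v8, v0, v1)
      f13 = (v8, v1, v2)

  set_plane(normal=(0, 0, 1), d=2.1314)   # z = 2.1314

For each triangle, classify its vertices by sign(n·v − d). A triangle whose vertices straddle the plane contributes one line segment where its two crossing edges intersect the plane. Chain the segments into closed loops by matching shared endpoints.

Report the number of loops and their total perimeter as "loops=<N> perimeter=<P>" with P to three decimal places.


Straddling triangles (7 of 14):
  (v1,v3,v2) [--+] → (0.14367, 0.18015, 2.1314)–(0.230426, 0, 2.1314)  len=0.2000
  (v3,v4,v2) [--+] → (-0.0512697, 0.224651, 2.1314)–(0.14367, 0.18015, 2.1314)  len=0.2000
  (v4,v5,v2) [--+] → (-0.207614, 0.099976, 2.1314)–(-0.0512697, 0.224651, 2.1314)  len=0.2000
  (v5,v6,v2) [--+] → (-0.207614, -0.099976, 2.1314)–(-0.207614, 0.099976, 2.1314)  len=0.2000
  (v6,v7,v2) [--+] → (-0.0512697, -0.224651, 2.1314)–(-0.207614, -0.099976, 2.1314)  len=0.2000
  (v7,v8,v2) [--+] → (0.14367, -0.18015, 2.1314)–(-0.0512697, -0.224651, 2.1314)  len=0.2000
  (v8,v1,v2) [--+] → (0.230426, 0, 2.1314)–(0.14367, -0.18015, 2.1314)  len=0.2000

Chained into 1 loop(s):
  loop 1: 7 segments, perimeter = 1.3997
Total perimeter = 1.400

loops=1 perimeter=1.400


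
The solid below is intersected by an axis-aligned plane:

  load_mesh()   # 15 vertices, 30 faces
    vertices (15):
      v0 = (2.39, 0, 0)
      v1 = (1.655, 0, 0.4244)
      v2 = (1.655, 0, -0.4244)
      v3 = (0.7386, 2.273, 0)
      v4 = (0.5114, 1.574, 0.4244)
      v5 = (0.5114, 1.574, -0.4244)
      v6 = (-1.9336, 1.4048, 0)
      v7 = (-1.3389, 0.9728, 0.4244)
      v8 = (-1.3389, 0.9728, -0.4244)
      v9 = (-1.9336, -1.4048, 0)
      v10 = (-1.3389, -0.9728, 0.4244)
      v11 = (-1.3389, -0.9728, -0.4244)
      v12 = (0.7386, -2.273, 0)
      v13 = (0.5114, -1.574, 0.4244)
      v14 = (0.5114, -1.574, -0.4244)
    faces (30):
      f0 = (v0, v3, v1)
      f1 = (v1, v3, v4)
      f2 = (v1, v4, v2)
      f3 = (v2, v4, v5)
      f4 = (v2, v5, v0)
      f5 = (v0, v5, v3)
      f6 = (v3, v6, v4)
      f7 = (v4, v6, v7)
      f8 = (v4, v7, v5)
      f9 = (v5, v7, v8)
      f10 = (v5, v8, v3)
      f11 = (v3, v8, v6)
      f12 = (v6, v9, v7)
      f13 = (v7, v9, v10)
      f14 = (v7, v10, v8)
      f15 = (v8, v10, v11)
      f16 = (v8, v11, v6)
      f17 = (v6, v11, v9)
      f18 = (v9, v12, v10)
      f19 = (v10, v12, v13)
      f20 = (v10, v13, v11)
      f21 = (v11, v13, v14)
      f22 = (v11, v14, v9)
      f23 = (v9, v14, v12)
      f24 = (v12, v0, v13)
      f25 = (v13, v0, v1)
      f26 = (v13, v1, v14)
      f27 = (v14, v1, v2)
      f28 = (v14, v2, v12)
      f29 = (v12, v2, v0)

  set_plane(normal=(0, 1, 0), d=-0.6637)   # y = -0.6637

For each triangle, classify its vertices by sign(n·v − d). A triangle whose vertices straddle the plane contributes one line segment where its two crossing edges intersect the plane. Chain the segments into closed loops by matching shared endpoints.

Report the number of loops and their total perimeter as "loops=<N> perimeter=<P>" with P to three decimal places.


Straddling triangles (12 of 30):
  (v6,v9,v7) [+-+] → (-1.9336, -0.6637, 0)–(-1.74823, -0.6637, 0.132286)  len=0.2277
  (v7,v9,v10) [+--] → (-1.74823, -0.6637, 0.132286)–(-1.3389, -0.6637, 0.4244)  len=0.5029
  (v7,v10,v8) [+-+] → (-1.3389, -0.6637, 0.4244)–(-1.3389, -0.6637, 0.28955)  len=0.1348
  (v8,v10,v11) [+--] → (-1.3389, -0.6637, 0.28955)–(-1.3389, -0.6637, -0.4244)  len=0.7140
  (v8,v11,v6) [+-+] → (-1.3389, -0.6637, -0.4244)–(-1.41621, -0.6637, -0.369226)  len=0.0950
  (v6,v11,v9) [+--] → (-1.41621, -0.6637, -0.369226)–(-1.9336, -0.6637, 0)  len=0.6356
  (v12,v0,v13) [-+-] → (1.9078, -0.6637, 0)–(1.59786, -0.6637, 0.178954)  len=0.3579
  (v13,v0,v1) [-++] → (1.59786, -0.6637, 0.178954)–(1.17278, -0.6637, 0.4244)  len=0.4908
  (v13,v1,v14) [-+-] → (1.17278, -0.6637, 0.4244)–(1.17278, -0.6637, 0.0664911)  len=0.3579
  (v14,v1,v2) [-++] → (1.17278, -0.6637, 0.0664911)–(1.17278, -0.6637, -0.4244)  len=0.4909
  (v14,v2,v12) [-+-] → (1.17278, -0.6637, -0.4244)–(1.38742, -0.6637, -0.300478)  len=0.2478
  (v12,v2,v0) [-++] → (1.38742, -0.6637, -0.300478)–(1.9078, -0.6637, 0)  len=0.6009

Chained into 2 loop(s):
  loop 1: 6 segments, perimeter = 2.3100
  loop 2: 6 segments, perimeter = 2.5463
Total perimeter = 4.856

loops=2 perimeter=4.856


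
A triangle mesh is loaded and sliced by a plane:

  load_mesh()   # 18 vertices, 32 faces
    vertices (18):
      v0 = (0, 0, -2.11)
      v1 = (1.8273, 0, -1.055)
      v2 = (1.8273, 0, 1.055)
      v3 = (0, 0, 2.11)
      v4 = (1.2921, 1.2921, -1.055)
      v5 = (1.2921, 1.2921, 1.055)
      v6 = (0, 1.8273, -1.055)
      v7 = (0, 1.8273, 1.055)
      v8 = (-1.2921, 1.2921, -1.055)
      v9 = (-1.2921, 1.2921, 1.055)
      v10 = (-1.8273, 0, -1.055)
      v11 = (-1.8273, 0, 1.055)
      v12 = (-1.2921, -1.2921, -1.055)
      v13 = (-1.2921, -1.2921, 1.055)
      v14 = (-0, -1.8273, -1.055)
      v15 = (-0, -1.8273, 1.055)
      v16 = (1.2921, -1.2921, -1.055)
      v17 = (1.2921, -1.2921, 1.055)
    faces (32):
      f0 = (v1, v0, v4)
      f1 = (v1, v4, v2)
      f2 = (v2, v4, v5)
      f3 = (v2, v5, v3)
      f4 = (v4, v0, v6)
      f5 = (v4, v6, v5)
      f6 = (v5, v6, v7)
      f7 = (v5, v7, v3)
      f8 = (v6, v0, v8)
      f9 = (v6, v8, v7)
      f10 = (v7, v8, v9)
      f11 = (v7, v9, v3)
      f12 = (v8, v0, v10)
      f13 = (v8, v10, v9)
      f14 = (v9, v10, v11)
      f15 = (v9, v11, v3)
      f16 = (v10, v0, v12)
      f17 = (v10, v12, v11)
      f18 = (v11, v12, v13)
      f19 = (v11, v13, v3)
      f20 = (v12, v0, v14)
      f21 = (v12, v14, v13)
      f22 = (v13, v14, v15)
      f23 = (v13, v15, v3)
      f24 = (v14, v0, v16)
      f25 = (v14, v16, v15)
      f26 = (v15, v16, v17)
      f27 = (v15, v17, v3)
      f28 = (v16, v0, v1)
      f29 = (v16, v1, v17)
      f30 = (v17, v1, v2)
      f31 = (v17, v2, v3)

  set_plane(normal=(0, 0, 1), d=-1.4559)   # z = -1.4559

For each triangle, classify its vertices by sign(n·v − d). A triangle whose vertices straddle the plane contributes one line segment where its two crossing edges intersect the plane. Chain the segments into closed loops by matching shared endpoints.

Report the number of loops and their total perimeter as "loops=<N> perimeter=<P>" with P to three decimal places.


Straddling triangles (8 of 32):
  (v1,v0,v4) [+-+] → (1.13293, 0, -1.4559)–(0.801102, 0.801102, -1.4559)  len=0.8671
  (v4,v0,v6) [+-+] → (0.801102, 0.801102, -1.4559)–(0, 1.13293, -1.4559)  len=0.8671
  (v6,v0,v8) [+-+] → (0, 1.13293, -1.4559)–(-0.801102, 0.801102, -1.4559)  len=0.8671
  (v8,v0,v10) [+-+] → (-0.801102, 0.801102, -1.4559)–(-1.13293, 0, -1.4559)  len=0.8671
  (v10,v0,v12) [+-+] → (-1.13293, 0, -1.4559)–(-0.801102, -0.801102, -1.4559)  len=0.8671
  (v12,v0,v14) [+-+] → (-0.801102, -0.801102, -1.4559)–(0, -1.13293, -1.4559)  len=0.8671
  (v14,v0,v16) [+-+] → (0, -1.13293, -1.4559)–(0.801102, -0.801102, -1.4559)  len=0.8671
  (v16,v0,v1) [+-+] → (0.801102, -0.801102, -1.4559)–(1.13293, 0, -1.4559)  len=0.8671

Chained into 1 loop(s):
  loop 1: 8 segments, perimeter = 6.9368
Total perimeter = 6.937

loops=1 perimeter=6.937


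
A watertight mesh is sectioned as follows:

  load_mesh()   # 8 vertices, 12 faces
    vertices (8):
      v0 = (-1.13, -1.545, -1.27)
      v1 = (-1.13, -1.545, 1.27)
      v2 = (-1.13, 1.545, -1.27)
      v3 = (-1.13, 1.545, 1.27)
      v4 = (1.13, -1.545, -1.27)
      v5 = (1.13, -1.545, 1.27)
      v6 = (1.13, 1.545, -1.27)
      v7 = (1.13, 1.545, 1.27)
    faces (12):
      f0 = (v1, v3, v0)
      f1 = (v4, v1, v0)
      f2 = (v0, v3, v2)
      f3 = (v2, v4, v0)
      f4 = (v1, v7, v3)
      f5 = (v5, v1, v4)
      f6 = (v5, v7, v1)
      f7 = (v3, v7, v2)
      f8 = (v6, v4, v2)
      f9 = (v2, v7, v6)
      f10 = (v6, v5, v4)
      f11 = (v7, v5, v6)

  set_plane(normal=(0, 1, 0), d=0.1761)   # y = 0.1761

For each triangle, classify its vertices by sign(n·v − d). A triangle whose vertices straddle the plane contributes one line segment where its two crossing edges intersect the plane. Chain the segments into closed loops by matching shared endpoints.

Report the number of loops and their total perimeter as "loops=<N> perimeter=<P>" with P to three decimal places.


loops=1 perimeter=9.600

Straddling triangles (8 of 12):
  (v1,v3,v0) [-+-] → (-1.13, 0.1761, 1.27)–(-1.13, 0.1761, 0.144755)  len=1.1252
  (v0,v3,v2) [-++] → (-1.13, 0.1761, 0.144755)–(-1.13, 0.1761, -1.27)  len=1.4148
  (v2,v4,v0) [+--] → (-0.128798, 0.1761, -1.27)–(-1.13, 0.1761, -1.27)  len=1.0012
  (v1,v7,v3) [-++] → (0.128798, 0.1761, 1.27)–(-1.13, 0.1761, 1.27)  len=1.2588
  (v5,v7,v1) [-+-] → (1.13, 0.1761, 1.27)–(0.128798, 0.1761, 1.27)  len=1.0012
  (v6,v4,v2) [+-+] → (1.13, 0.1761, -1.27)–(-0.128798, 0.1761, -1.27)  len=1.2588
  (v6,v5,v4) [+--] → (1.13, 0.1761, -0.144755)–(1.13, 0.1761, -1.27)  len=1.1252
  (v7,v5,v6) [+-+] → (1.13, 0.1761, 1.27)–(1.13, 0.1761, -0.144755)  len=1.4148

Chained into 1 loop(s):
  loop 1: 8 segments, perimeter = 9.6000
Total perimeter = 9.600


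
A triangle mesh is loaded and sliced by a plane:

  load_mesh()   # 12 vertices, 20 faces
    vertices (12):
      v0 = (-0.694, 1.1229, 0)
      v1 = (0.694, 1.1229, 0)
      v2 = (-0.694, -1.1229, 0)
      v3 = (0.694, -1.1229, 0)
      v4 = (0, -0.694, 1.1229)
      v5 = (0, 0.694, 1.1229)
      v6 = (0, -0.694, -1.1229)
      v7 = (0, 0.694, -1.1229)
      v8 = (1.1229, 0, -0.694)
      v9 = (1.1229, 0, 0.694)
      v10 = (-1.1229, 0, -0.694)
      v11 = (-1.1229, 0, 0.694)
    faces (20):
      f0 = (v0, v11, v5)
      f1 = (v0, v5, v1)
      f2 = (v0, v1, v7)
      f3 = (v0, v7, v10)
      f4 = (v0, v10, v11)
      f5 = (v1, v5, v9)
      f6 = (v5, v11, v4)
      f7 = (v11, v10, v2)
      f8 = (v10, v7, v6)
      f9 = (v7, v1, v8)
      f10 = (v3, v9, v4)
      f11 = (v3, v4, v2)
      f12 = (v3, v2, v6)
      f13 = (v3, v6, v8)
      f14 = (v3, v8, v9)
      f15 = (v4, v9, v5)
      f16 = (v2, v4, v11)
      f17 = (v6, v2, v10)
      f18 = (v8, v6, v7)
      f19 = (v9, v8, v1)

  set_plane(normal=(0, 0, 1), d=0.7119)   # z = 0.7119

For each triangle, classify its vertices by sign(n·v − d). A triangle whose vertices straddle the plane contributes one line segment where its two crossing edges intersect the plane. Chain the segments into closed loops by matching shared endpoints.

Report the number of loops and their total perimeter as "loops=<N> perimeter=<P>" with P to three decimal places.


loops=1 perimeter=5.782

Straddling triangles (8 of 20):
  (v0,v11,v5) [--+] → (-1.07604, 0.0289639, 0.7119)–(-0.254015, 0.850985, 0.7119)  len=1.1625
  (v0,v5,v1) [-+-] → (-0.254015, 0.850985, 0.7119)–(0.254015, 0.850985, 0.7119)  len=0.5080
  (v1,v5,v9) [-+-] → (0.254015, 0.850985, 0.7119)–(1.07604, 0.0289639, 0.7119)  len=1.1625
  (v5,v11,v4) [+-+] → (-1.07604, 0.0289639, 0.7119)–(-1.07604, -0.0289639, 0.7119)  len=0.0579
  (v3,v9,v4) [--+] → (1.07604, -0.0289639, 0.7119)–(0.254015, -0.850985, 0.7119)  len=1.1625
  (v3,v4,v2) [-+-] → (0.254015, -0.850985, 0.7119)–(-0.254015, -0.850985, 0.7119)  len=0.5080
  (v4,v9,v5) [+-+] → (1.07604, -0.0289639, 0.7119)–(1.07604, 0.0289639, 0.7119)  len=0.0579
  (v2,v4,v11) [-+-] → (-0.254015, -0.850985, 0.7119)–(-1.07604, -0.0289639, 0.7119)  len=1.1625

Chained into 1 loop(s):
  loop 1: 8 segments, perimeter = 5.7820
Total perimeter = 5.782


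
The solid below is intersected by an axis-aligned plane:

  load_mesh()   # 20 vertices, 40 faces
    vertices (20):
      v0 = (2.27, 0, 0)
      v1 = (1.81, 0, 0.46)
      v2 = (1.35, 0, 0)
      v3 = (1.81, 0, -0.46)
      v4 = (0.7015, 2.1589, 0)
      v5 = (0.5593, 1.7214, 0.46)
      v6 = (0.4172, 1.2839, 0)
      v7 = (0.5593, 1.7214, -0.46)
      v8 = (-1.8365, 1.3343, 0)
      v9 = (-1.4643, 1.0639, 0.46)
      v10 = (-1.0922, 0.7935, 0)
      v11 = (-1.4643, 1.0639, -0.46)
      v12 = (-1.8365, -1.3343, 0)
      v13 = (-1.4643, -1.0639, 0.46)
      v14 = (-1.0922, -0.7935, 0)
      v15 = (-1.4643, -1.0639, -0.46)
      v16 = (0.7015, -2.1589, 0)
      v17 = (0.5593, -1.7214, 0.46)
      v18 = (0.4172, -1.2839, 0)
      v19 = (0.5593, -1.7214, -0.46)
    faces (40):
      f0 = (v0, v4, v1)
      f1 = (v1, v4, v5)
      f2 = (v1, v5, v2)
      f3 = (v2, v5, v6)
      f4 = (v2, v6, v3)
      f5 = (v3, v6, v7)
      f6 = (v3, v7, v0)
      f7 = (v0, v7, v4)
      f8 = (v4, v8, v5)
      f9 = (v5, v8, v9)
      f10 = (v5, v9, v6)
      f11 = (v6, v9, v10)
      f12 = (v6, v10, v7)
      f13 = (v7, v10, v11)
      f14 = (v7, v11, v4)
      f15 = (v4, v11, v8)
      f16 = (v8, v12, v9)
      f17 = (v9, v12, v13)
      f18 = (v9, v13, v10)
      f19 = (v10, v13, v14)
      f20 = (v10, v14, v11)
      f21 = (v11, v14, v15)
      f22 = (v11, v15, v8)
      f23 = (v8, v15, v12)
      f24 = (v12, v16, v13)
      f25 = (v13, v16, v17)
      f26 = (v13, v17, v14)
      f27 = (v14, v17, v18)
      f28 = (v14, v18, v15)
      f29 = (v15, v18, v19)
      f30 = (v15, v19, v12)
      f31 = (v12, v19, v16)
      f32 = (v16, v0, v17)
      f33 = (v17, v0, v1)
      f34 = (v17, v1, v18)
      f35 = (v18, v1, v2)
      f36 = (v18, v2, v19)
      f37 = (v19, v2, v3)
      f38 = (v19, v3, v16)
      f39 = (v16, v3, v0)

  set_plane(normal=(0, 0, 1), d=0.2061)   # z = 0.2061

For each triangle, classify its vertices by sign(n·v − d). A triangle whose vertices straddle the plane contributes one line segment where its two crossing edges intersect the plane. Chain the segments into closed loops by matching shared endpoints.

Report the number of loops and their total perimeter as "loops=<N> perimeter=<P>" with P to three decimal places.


Straddling triangles (20 of 40):
  (v0,v4,v1) [--+] → (1.19816, 1.19162, 0.2061)–(2.0639, 0, 0.2061)  len=1.4729
  (v1,v4,v5) [+-+] → (1.19816, 1.19162, 0.2061)–(0.637788, 1.96288, 0.2061)  len=0.9533
  (v1,v5,v2) [++-] → (0.995732, 0.771262, 0.2061)–(1.5561, 0, 0.2061)  len=0.9533
  (v2,v5,v6) [-+-] → (0.995732, 0.771262, 0.2061)–(0.480867, 1.47992, 0.2061)  len=0.8759
  (v4,v8,v5) [--+] → (-0.763077, 1.50774, 0.2061)–(0.637788, 1.96288, 0.2061)  len=1.4729
  (v5,v8,v9) [+-+] → (-0.763077, 1.50774, 0.2061)–(-1.66974, 1.21315, 0.2061)  len=0.9533
  (v5,v9,v6) [++-] → (-0.425794, 1.18533, 0.2061)–(0.480867, 1.47992, 0.2061)  len=0.9533
  (v6,v9,v10) [-+-] → (-0.425794, 1.18533, 0.2061)–(-1.25892, 0.914651, 0.2061)  len=0.8760
  (v8,v12,v9) [--+] → (-1.66974, -0.259802, 0.2061)–(-1.66974, 1.21315, 0.2061)  len=1.4730
  (v9,v12,v13) [+-+] → (-1.66974, -0.259802, 0.2061)–(-1.66974, -1.21315, 0.2061)  len=0.9533
  (v9,v13,v10) [++-] → (-1.25892, -0.038696, 0.2061)–(-1.25892, 0.914651, 0.2061)  len=0.9533
  (v10,v13,v14) [-+-] → (-1.25892, -0.038696, 0.2061)–(-1.25892, -0.914651, 0.2061)  len=0.8760
  (v12,v16,v13) [--+] → (-0.268873, -1.66829, 0.2061)–(-1.66974, -1.21315, 0.2061)  len=1.4729
  (v13,v16,v17) [+-+] → (-0.268873, -1.66829, 0.2061)–(0.637788, -1.96288, 0.2061)  len=0.9533
  (v13,v17,v14) [++-] → (-0.352256, -1.20924, 0.2061)–(-1.25892, -0.914651, 0.2061)  len=0.9533
  (v14,v17,v18) [-+-] → (-0.352256, -1.20924, 0.2061)–(0.480867, -1.47992, 0.2061)  len=0.8760
  (v16,v0,v17) [--+] → (1.50353, -0.771262, 0.2061)–(0.637788, -1.96288, 0.2061)  len=1.4729
  (v17,v0,v1) [+-+] → (1.50353, -0.771262, 0.2061)–(2.0639, 0, 0.2061)  len=0.9533
  (v17,v1,v18) [++-] → (1.04123, -0.708657, 0.2061)–(0.480867, -1.47992, 0.2061)  len=0.9533
  (v18,v1,v2) [-+-] → (1.04123, -0.708657, 0.2061)–(1.5561, 0, 0.2061)  len=0.8759

Chained into 2 loop(s):
  loop 1: 10 segments, perimeter = 12.1313
  loop 2: 10 segments, perimeter = 9.1465
Total perimeter = 21.278

loops=2 perimeter=21.278


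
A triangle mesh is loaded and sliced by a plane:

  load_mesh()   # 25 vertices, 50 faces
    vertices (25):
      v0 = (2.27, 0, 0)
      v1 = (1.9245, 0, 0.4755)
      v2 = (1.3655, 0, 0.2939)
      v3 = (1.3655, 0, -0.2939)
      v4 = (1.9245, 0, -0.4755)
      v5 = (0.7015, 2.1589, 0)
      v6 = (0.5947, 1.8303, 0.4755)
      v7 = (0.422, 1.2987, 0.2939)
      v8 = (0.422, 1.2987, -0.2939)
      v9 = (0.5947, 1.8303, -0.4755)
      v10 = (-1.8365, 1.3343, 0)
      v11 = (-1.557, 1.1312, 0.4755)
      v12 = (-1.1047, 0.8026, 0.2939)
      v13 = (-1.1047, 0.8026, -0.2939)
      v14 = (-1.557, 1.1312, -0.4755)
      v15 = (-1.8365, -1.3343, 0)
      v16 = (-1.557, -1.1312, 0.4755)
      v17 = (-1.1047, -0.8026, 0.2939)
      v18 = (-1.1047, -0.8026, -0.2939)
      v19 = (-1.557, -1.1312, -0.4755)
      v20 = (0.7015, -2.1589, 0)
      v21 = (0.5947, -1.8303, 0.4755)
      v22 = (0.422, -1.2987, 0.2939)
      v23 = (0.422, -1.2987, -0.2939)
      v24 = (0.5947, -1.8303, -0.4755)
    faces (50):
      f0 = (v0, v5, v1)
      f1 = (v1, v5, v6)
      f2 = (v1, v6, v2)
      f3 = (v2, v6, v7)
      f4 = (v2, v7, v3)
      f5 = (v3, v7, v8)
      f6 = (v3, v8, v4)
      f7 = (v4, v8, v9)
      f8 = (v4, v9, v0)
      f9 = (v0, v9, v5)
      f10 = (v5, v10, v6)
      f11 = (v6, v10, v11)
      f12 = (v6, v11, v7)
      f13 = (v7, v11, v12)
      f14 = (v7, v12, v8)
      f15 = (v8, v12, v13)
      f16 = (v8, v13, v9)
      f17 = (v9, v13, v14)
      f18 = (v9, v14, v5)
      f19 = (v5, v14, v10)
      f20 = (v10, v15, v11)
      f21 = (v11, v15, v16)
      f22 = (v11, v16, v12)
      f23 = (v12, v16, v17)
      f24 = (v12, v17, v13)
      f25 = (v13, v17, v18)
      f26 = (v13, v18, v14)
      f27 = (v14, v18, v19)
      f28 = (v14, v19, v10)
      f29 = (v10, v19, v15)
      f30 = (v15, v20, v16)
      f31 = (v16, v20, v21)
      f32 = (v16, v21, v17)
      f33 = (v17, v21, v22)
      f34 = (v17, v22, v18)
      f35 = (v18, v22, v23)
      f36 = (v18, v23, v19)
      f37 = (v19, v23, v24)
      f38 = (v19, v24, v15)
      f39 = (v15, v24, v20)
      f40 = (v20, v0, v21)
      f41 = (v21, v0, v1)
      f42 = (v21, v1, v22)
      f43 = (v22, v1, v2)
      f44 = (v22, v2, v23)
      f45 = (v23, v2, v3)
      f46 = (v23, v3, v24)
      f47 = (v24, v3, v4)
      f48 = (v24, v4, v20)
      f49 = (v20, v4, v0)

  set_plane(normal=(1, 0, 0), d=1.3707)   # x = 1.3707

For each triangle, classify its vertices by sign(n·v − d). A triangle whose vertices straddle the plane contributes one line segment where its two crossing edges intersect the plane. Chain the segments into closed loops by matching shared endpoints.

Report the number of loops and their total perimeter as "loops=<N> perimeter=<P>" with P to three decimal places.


loops=1 perimeter=5.823

Straddling triangles (14 of 50):
  (v0,v5,v1) [+-+] → (1.3707, 1.23781, 0)–(1.3707, 0.977595, 0.260184)  len=0.3680
  (v1,v5,v6) [+--] → (1.3707, 0.977595, 0.260184)–(1.3707, 0.762235, 0.4755)  len=0.3045
  (v1,v6,v2) [+--] → (1.3707, 0.762235, 0.4755)–(1.3707, 0, 0.295589)  len=0.7832
  (v3,v8,v4) [--+] → (1.3707, 0.478682, -0.408565)–(1.3707, 0, -0.295589)  len=0.4918
  (v4,v8,v9) [+--] → (1.3707, 0.478682, -0.408565)–(1.3707, 0.762235, -0.4755)  len=0.2913
  (v4,v9,v0) [+-+] → (1.3707, 0.762235, -0.4755)–(1.3707, 0.982504, -0.255248)  len=0.3115
  (v0,v9,v5) [+--] → (1.3707, 0.982504, -0.255248)–(1.3707, 1.23781, 0)  len=0.3610
  (v20,v0,v21) [-+-] → (1.3707, -1.23781, 0)–(1.3707, -0.982504, 0.255248)  len=0.3610
  (v21,v0,v1) [-++] → (1.3707, -0.982504, 0.255248)–(1.3707, -0.762235, 0.4755)  len=0.3115
  (v21,v1,v22) [-+-] → (1.3707, -0.762235, 0.4755)–(1.3707, -0.478682, 0.408565)  len=0.2913
  (v22,v1,v2) [-+-] → (1.3707, -0.478682, 0.408565)–(1.3707, 0, 0.295589)  len=0.4918
  (v24,v3,v4) [--+] → (1.3707, 0, -0.295589)–(1.3707, -0.762235, -0.4755)  len=0.7832
  (v24,v4,v20) [-+-] → (1.3707, -0.762235, -0.4755)–(1.3707, -0.977595, -0.260184)  len=0.3045
  (v20,v4,v0) [-++] → (1.3707, -0.977595, -0.260184)–(1.3707, -1.23781, 0)  len=0.3680

Chained into 1 loop(s):
  loop 1: 14 segments, perimeter = 5.8228
Total perimeter = 5.823


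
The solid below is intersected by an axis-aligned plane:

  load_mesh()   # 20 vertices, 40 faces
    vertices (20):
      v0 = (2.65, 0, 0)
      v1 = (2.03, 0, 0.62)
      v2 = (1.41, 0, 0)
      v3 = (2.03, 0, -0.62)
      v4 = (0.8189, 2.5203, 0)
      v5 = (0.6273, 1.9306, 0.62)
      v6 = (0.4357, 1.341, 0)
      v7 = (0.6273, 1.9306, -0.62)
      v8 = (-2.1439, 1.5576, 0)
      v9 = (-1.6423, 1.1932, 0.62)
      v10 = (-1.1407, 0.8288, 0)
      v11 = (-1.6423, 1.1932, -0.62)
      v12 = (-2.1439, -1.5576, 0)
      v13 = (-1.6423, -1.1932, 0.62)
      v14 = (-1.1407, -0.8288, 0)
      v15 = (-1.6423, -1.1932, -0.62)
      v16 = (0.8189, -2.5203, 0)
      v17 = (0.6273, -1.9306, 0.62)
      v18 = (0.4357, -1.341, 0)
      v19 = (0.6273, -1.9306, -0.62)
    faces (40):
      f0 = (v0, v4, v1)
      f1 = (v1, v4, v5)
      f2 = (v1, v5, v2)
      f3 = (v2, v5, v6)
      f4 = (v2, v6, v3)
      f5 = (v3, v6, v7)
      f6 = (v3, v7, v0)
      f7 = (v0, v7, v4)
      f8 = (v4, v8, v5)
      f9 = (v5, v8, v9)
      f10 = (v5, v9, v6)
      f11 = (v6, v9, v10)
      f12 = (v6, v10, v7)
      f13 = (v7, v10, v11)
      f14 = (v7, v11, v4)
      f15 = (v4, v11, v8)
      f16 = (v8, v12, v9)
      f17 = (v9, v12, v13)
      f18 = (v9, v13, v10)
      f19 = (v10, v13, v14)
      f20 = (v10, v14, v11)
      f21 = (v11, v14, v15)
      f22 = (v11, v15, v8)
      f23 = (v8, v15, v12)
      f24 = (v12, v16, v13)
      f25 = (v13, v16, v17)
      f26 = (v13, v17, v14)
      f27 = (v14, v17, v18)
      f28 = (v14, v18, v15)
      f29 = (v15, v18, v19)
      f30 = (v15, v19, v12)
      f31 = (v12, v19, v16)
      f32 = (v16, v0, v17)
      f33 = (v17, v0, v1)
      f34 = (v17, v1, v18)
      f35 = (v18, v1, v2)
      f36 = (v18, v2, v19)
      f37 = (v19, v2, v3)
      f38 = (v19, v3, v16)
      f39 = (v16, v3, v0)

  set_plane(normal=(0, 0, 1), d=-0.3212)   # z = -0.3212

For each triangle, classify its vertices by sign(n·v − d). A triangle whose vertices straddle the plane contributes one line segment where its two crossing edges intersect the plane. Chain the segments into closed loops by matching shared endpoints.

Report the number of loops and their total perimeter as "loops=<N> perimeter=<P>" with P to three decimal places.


Straddling triangles (20 of 40):
  (v2,v6,v3) [++-] → (1.26165, 0.646275, -0.3212)–(1.7312, 0, -0.3212)  len=0.7988
  (v3,v6,v7) [-+-] → (1.26165, 0.646275, -0.3212)–(0.534961, 1.64645, -0.3212)  len=1.2363
  (v3,v7,v0) [--+] → (1.60211, 1.00018, -0.3212)–(2.3288, 0, -0.3212)  len=1.2363
  (v0,v7,v4) [+-+] → (1.60211, 1.00018, -0.3212)–(0.719639, 2.2148, -0.3212)  len=1.5014
  (v6,v10,v7) [++-] → (-0.224762, 1.3996, -0.3212)–(0.534961, 1.64645, -0.3212)  len=0.7988
  (v7,v10,v11) [-+-] → (-0.224762, 1.3996, -0.3212)–(-1.40056, 1.01758, -0.3212)  len=1.2363
  (v7,v11,v4) [--+] → (-0.45616, 1.83278, -0.3212)–(0.719639, 2.2148, -0.3212)  len=1.2363
  (v4,v11,v8) [+-+] → (-0.45616, 1.83278, -0.3212)–(-1.88404, 1.36882, -0.3212)  len=1.5014
  (v10,v14,v11) [++-] → (-1.40056, 0.218726, -0.3212)–(-1.40056, 1.01758, -0.3212)  len=0.7989
  (v11,v14,v15) [-+-] → (-1.40056, 0.218726, -0.3212)–(-1.40056, -1.01758, -0.3212)  len=1.2363
  (v11,v15,v8) [--+] → (-1.88404, 0.132508, -0.3212)–(-1.88404, 1.36882, -0.3212)  len=1.2363
  (v8,v15,v12) [+-+] → (-1.88404, 0.132508, -0.3212)–(-1.88404, -1.36882, -0.3212)  len=1.5013
  (v14,v18,v15) [++-] → (-0.640838, -1.26443, -0.3212)–(-1.40056, -1.01758, -0.3212)  len=0.7988
  (v15,v18,v19) [-+-] → (-0.640838, -1.26443, -0.3212)–(0.534961, -1.64645, -0.3212)  len=1.2363
  (v15,v19,v12) [--+] → (-0.70824, -1.75084, -0.3212)–(-1.88404, -1.36882, -0.3212)  len=1.2363
  (v12,v19,v16) [+-+] → (-0.70824, -1.75084, -0.3212)–(0.719639, -2.2148, -0.3212)  len=1.5014
  (v18,v2,v19) [++-] → (1.00451, -1.00018, -0.3212)–(0.534961, -1.64645, -0.3212)  len=0.7988
  (v19,v2,v3) [-+-] → (1.00451, -1.00018, -0.3212)–(1.7312, 0, -0.3212)  len=1.2363
  (v19,v3,v16) [--+] → (1.44633, -1.21462, -0.3212)–(0.719639, -2.2148, -0.3212)  len=1.2363
  (v16,v3,v0) [+-+] → (1.44633, -1.21462, -0.3212)–(2.3288, 0, -0.3212)  len=1.5014

Chained into 2 loop(s):
  loop 1: 10 segments, perimeter = 10.1757
  loop 2: 10 segments, perimeter = 13.6883
Total perimeter = 23.864

loops=2 perimeter=23.864


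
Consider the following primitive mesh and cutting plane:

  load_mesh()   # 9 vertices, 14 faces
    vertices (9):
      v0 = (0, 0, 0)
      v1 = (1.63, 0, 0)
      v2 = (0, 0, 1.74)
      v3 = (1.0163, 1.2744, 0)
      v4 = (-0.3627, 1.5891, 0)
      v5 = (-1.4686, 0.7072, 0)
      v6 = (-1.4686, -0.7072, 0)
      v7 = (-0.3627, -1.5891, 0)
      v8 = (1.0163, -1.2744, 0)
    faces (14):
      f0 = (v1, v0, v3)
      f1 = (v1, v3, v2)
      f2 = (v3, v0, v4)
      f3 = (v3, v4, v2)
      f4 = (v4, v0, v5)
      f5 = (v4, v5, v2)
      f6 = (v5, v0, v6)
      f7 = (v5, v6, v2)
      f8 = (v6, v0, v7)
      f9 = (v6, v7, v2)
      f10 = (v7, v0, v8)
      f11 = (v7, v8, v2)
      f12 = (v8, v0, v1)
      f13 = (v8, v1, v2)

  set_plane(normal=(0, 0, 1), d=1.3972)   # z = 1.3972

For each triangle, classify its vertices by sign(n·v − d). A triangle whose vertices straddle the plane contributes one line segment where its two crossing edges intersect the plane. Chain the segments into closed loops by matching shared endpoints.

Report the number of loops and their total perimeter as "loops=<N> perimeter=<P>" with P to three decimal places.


loops=1 perimeter=1.951

Straddling triangles (7 of 14):
  (v1,v3,v2) [--+] → (0.200223, 0.251071, 1.3972)–(0.321129, 0, 1.3972)  len=0.2787
  (v3,v4,v2) [--+] → (-0.0714561, 0.313071, 1.3972)–(0.200223, 0.251071, 1.3972)  len=0.2787
  (v4,v5,v2) [--+] → (-0.289331, 0.139327, 1.3972)–(-0.0714561, 0.313071, 1.3972)  len=0.2787
  (v5,v6,v2) [--+] → (-0.289331, -0.139327, 1.3972)–(-0.289331, 0.139327, 1.3972)  len=0.2787
  (v6,v7,v2) [--+] → (-0.0714561, -0.313071, 1.3972)–(-0.289331, -0.139327, 1.3972)  len=0.2787
  (v7,v8,v2) [--+] → (0.200223, -0.251071, 1.3972)–(-0.0714561, -0.313071, 1.3972)  len=0.2787
  (v8,v1,v2) [--+] → (0.321129, 0, 1.3972)–(0.200223, -0.251071, 1.3972)  len=0.2787

Chained into 1 loop(s):
  loop 1: 7 segments, perimeter = 1.9507
Total perimeter = 1.951
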